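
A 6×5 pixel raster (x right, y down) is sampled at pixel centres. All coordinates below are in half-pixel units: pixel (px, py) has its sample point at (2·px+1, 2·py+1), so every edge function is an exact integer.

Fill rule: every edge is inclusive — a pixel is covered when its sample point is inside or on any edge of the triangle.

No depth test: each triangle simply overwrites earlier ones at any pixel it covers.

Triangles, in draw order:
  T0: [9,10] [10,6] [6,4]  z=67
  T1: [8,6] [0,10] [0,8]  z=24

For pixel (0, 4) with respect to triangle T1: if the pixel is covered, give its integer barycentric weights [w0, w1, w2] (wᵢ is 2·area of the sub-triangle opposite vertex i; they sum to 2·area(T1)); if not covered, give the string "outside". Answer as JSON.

T0:
  2·area = 18  (B↔C swapped to make it positive)
  edge (9, 10)→(6, 4): d=(-3,-6) inclusive
  edge (6, 4)→(10, 6): d=(4,2) inclusive
  edge (10, 6)→(9, 10): d=(-1,4) inclusive
    (3,2)@(7, 5): e=[3,2,13] → X
    (4,2)@(9, 5): e=[15,-2,5] → .
    (3,3)@(7, 7): e=[-3,10,11] → .
    (4,3)@(9, 7): e=[9,6,3] → X
    (5,3)@(11, 7): e=[21,2,-5] → .
    (4,4)@(9, 9): e=[3,14,1] → X
    (5,4)@(11, 9): e=[15,10,-7] → .
  covered (3 px):
    . . . . . .
    . . . . . .
    . . . X . .
    . . . . X .
    . . . . X .
T1:
  2·area = 16
  edge (8, 6)→(0, 10): d=(-8,4) inclusive
  edge (0, 10)→(0, 8): d=(0,-2) inclusive
  edge (0, 8)→(8, 6): d=(8,-2) inclusive
    (2,3)@(5, 7): e=[4,10,2] → X
    (3,3)@(7, 7): e=[-4,14,6] → .
    (0,4)@(1, 9): e=[4,2,10] → X
    (1,4)@(3, 9): e=[-4,6,14] → .
    (2,4)@(5, 9): e=[-12,10,18] → .
  covered (2 px):
    . . . . . .
    . . . . . .
    . . . . . .
    . . X . . .
    X . . . . .

Final: [2,10,4]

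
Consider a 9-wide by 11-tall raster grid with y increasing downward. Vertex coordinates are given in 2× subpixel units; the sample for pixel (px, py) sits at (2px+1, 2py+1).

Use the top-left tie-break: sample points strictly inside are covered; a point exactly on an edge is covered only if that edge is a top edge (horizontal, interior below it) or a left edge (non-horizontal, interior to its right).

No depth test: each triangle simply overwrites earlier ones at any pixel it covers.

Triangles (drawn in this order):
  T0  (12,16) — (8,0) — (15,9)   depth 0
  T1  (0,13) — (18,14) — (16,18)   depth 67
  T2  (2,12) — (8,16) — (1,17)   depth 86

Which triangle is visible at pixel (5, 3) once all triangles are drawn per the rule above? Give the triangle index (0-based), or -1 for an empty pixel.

T0:
  2·area = 76
  edge (12, 16)→(8, 0): d=(-4,-16) top-left  bias=+0
  edge (8, 0)→(15, 9): d=(7,9) right/bottom  bias=-1
  edge (15, 9)→(12, 16): d=(-3,7) right/bottom  bias=-1
    (4,1)@(9, 3): e=[4,12,60] → █
    (5,1)@(11, 3): e=[36,-6,46] → ·
    (4,2)@(9, 5): e=[-4,26,54] → ·
    (5,2)@(11, 5): e=[28,8,40] → █
    (6,2)@(13, 5): e=[60,-10,26] → ·
    (5,3)@(11, 7): e=[20,22,34] → █
    (6,3)@(13, 7): e=[52,4,20] → █
    (7,3)@(15, 7): e=[84,-14,6] → ·
    (5,4)@(11, 9): e=[12,36,28] → █
    (7,4)@(15, 9): e=[76,0,0] → ·  [on edge]
    (5,5)@(11, 11): e=[4,50,22] → █
    (7,5)@(15, 11): e=[68,14,-6] → ·
  covered (9 px):
    · · · · · · · · ·
    · · · · █ · · · ·
    · · · · · █ · · ·
    · · · · · █ █ · ·
    · · · · · █ █ · ·
    · · · · · █ █ · ·
    · · · · · · █ · ·
    · · · · · · · · ·
    · · · · · · · · ·
    · · · · · · · · ·
    · · · · · · · · ·
T1:
  2·area = 74
  edge (0, 13)→(18, 14): d=(18,1) right/bottom  bias=-1
  edge (18, 14)→(16, 18): d=(-2,4) right/bottom  bias=-1
  edge (16, 18)→(0, 13): d=(-16,-5) top-left  bias=+0
    (3,7)@(7, 15): e=[29,42,3] → █
    (4,7)@(9, 15): e=[27,34,13] → █
    (5,7)@(11, 15): e=[25,26,23] → █
    (6,7)@(13, 15): e=[23,18,33] → █
    (7,7)@(15, 15): e=[21,10,43] → █
    (8,7)@(17, 15): e=[19,2,53] → █
    (3,8)@(7, 17): e=[65,38,-29] → ·
    (4,8)@(9, 17): e=[63,30,-19] → ·
    (5,8)@(11, 17): e=[61,22,-9] → ·
    (6,8)@(13, 17): e=[59,14,1] → █
    (8,8)@(17, 17): e=[55,-2,21] → ·
    (6,9)@(13, 19): e=[95,10,-31] → ·
  covered (8 px):
    · · · · · · · · ·
    · · · · · · · · ·
    · · · · · · · · ·
    · · · · · · · · ·
    · · · · · · · · ·
    · · · · · · · · ·
    · · · · · · · · ·
    · · · █ █ █ █ █ █
    · · · · · · █ █ ·
    · · · · · · · · ·
    · · · · · · · · ·
T2:
  2·area = 34
  edge (2, 12)→(8, 16): d=(6,4) right/bottom  bias=-1
  edge (8, 16)→(1, 17): d=(-7,1) right/bottom  bias=-1
  edge (1, 17)→(2, 12): d=(1,-5) top-left  bias=+0
    (1,3)@(3, 7): e=[-34,68,0] → ·  [on edge]
    (1,6)@(3, 13): e=[2,26,6] → █
    (2,6)@(5, 13): e=[-6,24,16] → ·
    (1,7)@(3, 15): e=[14,12,8] → █
    (2,7)@(5, 15): e=[6,10,18] → █
    (3,7)@(7, 15): e=[-2,8,28] → ·
    (7,7)@(15, 15): e=[-34,0,68] → ·  [on edge]
    (0,8)@(1, 17): e=[34,0,0] → ·  [on edge]
    (1,8)@(3, 17): e=[26,-2,10] → ·
    (2,8)@(5, 17): e=[18,-4,20] → ·
  covered (3 px):
    · · · · · · · · ·
    · · · · · · · · ·
    · · · · · · · · ·
    · · · · · · · · ·
    · · · · · · · · ·
    · · · · · · · · ·
    · █ · · · · · · ·
    · █ █ · · · · · ·
    · · · · · · · · ·
    · · · · · · · · ·
    · · · · · · · · ·

Z-buffer (winner per pixel, '.' = empty):
  . . . . . . . . .
  . . . . 0 . . . .
  . . . . . 0 . . .
  . . . . . 0 0 . .
  . . . . . 0 0 . .
  . . . . . 0 0 . .
  . 2 . . . . 0 . .
  . 2 2 1 1 1 1 1 1
  . . . . . . 1 1 .
  . . . . . . . . .
  . . . . . . . . .

Answer: 0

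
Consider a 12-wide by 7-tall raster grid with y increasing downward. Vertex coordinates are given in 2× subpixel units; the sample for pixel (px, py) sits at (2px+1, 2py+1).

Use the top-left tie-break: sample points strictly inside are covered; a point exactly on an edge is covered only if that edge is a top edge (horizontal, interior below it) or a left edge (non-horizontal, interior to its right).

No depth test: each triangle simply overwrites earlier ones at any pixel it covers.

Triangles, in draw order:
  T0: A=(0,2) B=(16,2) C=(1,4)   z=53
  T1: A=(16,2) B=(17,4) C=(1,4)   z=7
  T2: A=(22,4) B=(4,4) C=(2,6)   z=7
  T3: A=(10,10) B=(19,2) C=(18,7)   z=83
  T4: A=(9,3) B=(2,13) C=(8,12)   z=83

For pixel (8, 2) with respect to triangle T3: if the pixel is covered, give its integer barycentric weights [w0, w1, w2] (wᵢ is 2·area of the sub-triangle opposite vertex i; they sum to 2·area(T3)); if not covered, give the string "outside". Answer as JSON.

T0:
  2·area = 32
  edge (0, 2)→(16, 2): d=(16,0) top-left  bias=+0
  edge (16, 2)→(1, 4): d=(-15,2) right/bottom  bias=-1
  edge (1, 4)→(0, 2): d=(-1,-2) top-left  bias=+0
    (0,1)@(1, 3): e=[16,15,1] → █
    (1,1)@(3, 3): e=[16,11,5] → █
    (2,1)@(5, 3): e=[16,7,9] → █
    (3,1)@(7, 3): e=[16,3,13] → █
    (4,1)@(9, 3): e=[16,-1,17] → ·
    (0,2)@(1, 5): e=[48,-15,-1] → ·
    (1,2)@(3, 5): e=[48,-19,3] → ·
    (2,2)@(5, 5): e=[48,-23,7] → ·
    (3,2)@(7, 5): e=[48,-27,11] → ·
  covered (4 px):
    · · · · · · · · · · · ·
    █ █ █ █ · · · · · · · ·
    · · · · · · · · · · · ·
    · · · · · · · · · · · ·
    · · · · · · · · · · · ·
    · · · · · · · · · · · ·
    · · · · · · · · · · · ·
T1:
  2·area = 32
  edge (16, 2)→(17, 4): d=(1,2) right/bottom  bias=-1
  edge (17, 4)→(1, 4): d=(-16,0) right/bottom  bias=-1
  edge (1, 4)→(16, 2): d=(15,-2) top-left  bias=+0
    (4,1)@(9, 3): e=[15,16,1] → █
    (5,1)@(11, 3): e=[11,16,5] → █
    (6,1)@(13, 3): e=[7,16,9] → █
    (7,1)@(15, 3): e=[3,16,13] → █
    (8,1)@(17, 3): e=[-1,16,17] → ·
    (4,2)@(9, 5): e=[17,-16,31] → ·
    (5,2)@(11, 5): e=[13,-16,35] → ·
    (6,2)@(13, 5): e=[9,-16,39] → ·
    (7,2)@(15, 5): e=[5,-16,43] → ·
  covered (4 px):
    · · · · · · · · · · · ·
    · · · · █ █ █ █ · · · ·
    · · · · · · · · · · · ·
    · · · · · · · · · · · ·
    · · · · · · · · · · · ·
    · · · · · · · · · · · ·
    · · · · · · · · · · · ·
T2:
  2·area = 36  (B↔C swapped to make it positive)
  edge (22, 4)→(2, 6): d=(-20,2) right/bottom  bias=-1
  edge (2, 6)→(4, 4): d=(2,-2) top-left  bias=+0
  edge (4, 4)→(22, 4): d=(18,0) top-left  bias=+0
    (3,0)@(7, 1): e=[90,0,-54] → ·  [on edge]
    (2,1)@(5, 3): e=[54,0,-18] → ·  [on edge]
    (1,2)@(3, 5): e=[18,0,18] → █  [on edge]
    (2,2)@(5, 5): e=[14,4,18] → █
    (3,2)@(7, 5): e=[10,8,18] → █
    (4,2)@(9, 5): e=[6,12,18] → █
    (5,2)@(11, 5): e=[2,16,18] → █
    (6,2)@(13, 5): e=[-2,20,18] → ·
    (0,3)@(1, 7): e=[-18,0,54] → ·  [on edge]
    (1,3)@(3, 7): e=[-22,4,54] → ·
    (2,3)@(5, 7): e=[-26,8,54] → ·
    (3,3)@(7, 7): e=[-30,12,54] → ·
  covered (5 px):
    · · · · · · · · · · · ·
    · · · · · · · · · · · ·
    · █ █ █ █ █ · · · · · ·
    · · · · · · · · · · · ·
    · · · · · · · · · · · ·
    · · · · · · · · · · · ·
    · · · · · · · · · · · ·
T3:
  2·area = 37
  edge (10, 10)→(19, 2): d=(9,-8) top-left  bias=+0
  edge (19, 2)→(18, 7): d=(-1,5) right/bottom  bias=-1
  edge (18, 7)→(10, 10): d=(-8,3) right/bottom  bias=-1
    (8,2)@(17, 5): e=[11,7,19] → █
    (9,2)@(19, 5): e=[27,-3,13] → ·
    (7,3)@(15, 7): e=[13,15,9] → █
    (9,3)@(19, 7): e=[45,-5,-3] → ·
    (7,4)@(15, 9): e=[31,13,-7] → ·
    (8,4)@(17, 9): e=[47,3,-13] → ·
  covered (3 px):
    · · · · · · · · · · · ·
    · · · · · · · · · · · ·
    · · · · · · · · █ · · ·
    · · · · · · · █ █ · · ·
    · · · · · · · · · · · ·
    · · · · · · · · · · · ·
    · · · · · · · · · · · ·
T4:
  2·area = 53  (B↔C swapped to make it positive)
  edge (9, 3)→(8, 12): d=(-1,9) right/bottom  bias=-1
  edge (8, 12)→(2, 13): d=(-6,1) right/bottom  bias=-1
  edge (2, 13)→(9, 3): d=(7,-10) top-left  bias=+0
    (4,1)@(9, 3): e=[0,53,0] → ·  [on edge]
    (3,3)@(7, 7): e=[14,31,8] → █
    (4,3)@(9, 7): e=[-4,29,28] → ·
    (2,4)@(5, 9): e=[30,21,2] → █
    (4,4)@(9, 9): e=[-6,17,42] → ·
    (2,5)@(5, 11): e=[28,9,16] → █
    (4,5)@(9, 11): e=[-8,5,56] → ·
    (2,6)@(5, 13): e=[26,-3,30] → ·
    (3,6)@(7, 13): e=[8,-5,50] → ·
  covered (5 px):
    · · · · · · · · · · · ·
    · · · · · · · · · · · ·
    · · · · · · · · · · · ·
    · · · █ · · · · · · · ·
    · · █ █ · · · · · · · ·
    · · █ █ · · · · · · · ·
    · · · · · · · · · · · ·

Final: [7,19,11]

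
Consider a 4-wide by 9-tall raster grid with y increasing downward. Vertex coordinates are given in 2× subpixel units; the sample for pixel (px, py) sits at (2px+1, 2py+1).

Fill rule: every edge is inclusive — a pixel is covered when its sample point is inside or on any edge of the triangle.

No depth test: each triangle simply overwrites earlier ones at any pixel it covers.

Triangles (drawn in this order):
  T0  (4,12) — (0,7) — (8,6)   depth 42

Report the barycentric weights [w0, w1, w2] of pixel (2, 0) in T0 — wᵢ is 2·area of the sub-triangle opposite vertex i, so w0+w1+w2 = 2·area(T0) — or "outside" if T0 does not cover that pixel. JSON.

T0:
  2·area = 44
  edge (4, 12)→(0, 7): d=(-4,-5) inclusive
  edge (0, 7)→(8, 6): d=(8,-1) inclusive
  edge (8, 6)→(4, 12): d=(-4,6) inclusive
    (0,3)@(1, 7): e=[5,1,38] → #
    (1,3)@(3, 7): e=[15,3,26] → #
    (2,3)@(5, 7): e=[25,5,14] → #
    (3,3)@(7, 7): e=[35,7,2] → #
    (0,4)@(1, 9): e=[-3,17,30] → ·
    (1,4)@(3, 9): e=[7,19,18] → #
    (3,4)@(7, 9): e=[27,23,-6] → ·
    (1,5)@(3, 11): e=[-1,35,10] → ·
    (2,5)@(5, 11): e=[9,37,-2] → ·
  covered (6 px):
    · · · ·
    · · · ·
    · · · ·
    # # # #
    · # # ·
    · · · ·
    · · · ·
    · · · ·
    · · · ·

Final: "outside"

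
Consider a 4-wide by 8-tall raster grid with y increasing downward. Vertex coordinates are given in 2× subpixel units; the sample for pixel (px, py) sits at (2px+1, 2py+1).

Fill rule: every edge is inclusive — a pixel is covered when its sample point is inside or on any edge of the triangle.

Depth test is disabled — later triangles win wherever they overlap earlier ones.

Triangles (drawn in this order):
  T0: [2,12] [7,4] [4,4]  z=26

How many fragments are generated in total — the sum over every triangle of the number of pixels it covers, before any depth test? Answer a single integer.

T0:
  2·area = 24  (B↔C swapped to make it positive)
  edge (2, 12)→(4, 4): d=(2,-8) inclusive
  edge (4, 4)→(7, 4): d=(3,0) inclusive
  edge (7, 4)→(2, 12): d=(-5,8) inclusive
    (2,2)@(5, 5): e=[10,3,11] → █
    (3,2)@(7, 5): e=[26,3,-5] → ·
    (2,3)@(5, 7): e=[14,9,1] → █
    (3,3)@(7, 7): e=[30,9,-15] → ·
    (1,4)@(3, 9): e=[2,15,7] → █
    (2,4)@(5, 9): e=[18,15,-9] → ·
    (1,5)@(3, 11): e=[6,21,-3] → ·
  covered (3 px):
    · · · ·
    · · · ·
    · · █ ·
    · · █ ·
    · █ · ·
    · · · ·
    · · · ·
    · · · ·

Answer: 3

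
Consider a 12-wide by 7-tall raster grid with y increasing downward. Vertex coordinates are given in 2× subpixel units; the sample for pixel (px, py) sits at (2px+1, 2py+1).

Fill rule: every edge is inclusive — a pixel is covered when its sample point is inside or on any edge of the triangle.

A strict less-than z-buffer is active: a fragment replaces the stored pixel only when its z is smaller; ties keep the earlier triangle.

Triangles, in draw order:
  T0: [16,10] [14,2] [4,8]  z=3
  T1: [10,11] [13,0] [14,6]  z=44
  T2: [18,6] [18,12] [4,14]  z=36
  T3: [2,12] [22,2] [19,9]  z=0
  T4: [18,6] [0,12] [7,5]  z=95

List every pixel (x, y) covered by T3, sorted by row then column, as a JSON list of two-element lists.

T0:
  2·area = 92  (B↔C swapped to make it positive)
  edge (16, 10)→(4, 8): d=(-12,-2) inclusive
  edge (4, 8)→(14, 2): d=(10,-6) inclusive
  edge (14, 2)→(16, 10): d=(2,8) inclusive
    (6,1)@(13, 3): e=[78,4,10] → █
    (7,1)@(15, 3): e=[82,16,-6] → ·
    (4,2)@(9, 5): e=[46,0,46] → █  [on edge]
    (5,2)@(11, 5): e=[50,12,30] → █
    (7,2)@(15, 5): e=[58,36,-2] → ·
    (3,3)@(7, 7): e=[18,8,66] → █
    (7,3)@(15, 7): e=[34,56,2] → █
    (8,3)@(17, 7): e=[38,68,-14] → ·
    (3,4)@(7, 9): e=[-6,28,70] → ·
    (4,4)@(9, 9): e=[-2,40,54] → ·
    (5,4)@(11, 9): e=[2,52,38] → █
    (8,4)@(17, 9): e=[14,88,-10] → ·
  covered (12 px):
    · · · · · · · · · · · ·
    · · · · · · █ · · · · ·
    · · · · █ █ █ · · · · ·
    · · · █ █ █ █ █ · · · ·
    · · · · · █ █ █ · · · ·
    · · · · · · · · · · · ·
    · · · · · · · · · · · ·
T1:
  2·area = 29
  edge (10, 11)→(13, 0): d=(3,-11) inclusive
  edge (13, 0)→(14, 6): d=(1,6) inclusive
  edge (14, 6)→(10, 11): d=(-4,5) inclusive
    (6,0)@(13, 1): e=[3,1,25] → █
    (7,0)@(15, 1): e=[25,-11,15] → ·
    (6,1)@(13, 3): e=[9,3,17] → █
    (7,1)@(15, 3): e=[31,-9,7] → ·
    (6,2)@(13, 5): e=[15,5,9] → █
    (7,2)@(15, 5): e=[37,-7,-1] → ·
    (6,3)@(13, 7): e=[21,7,1] → █
    (7,3)@(15, 7): e=[43,-5,-9] → ·
    (5,4)@(11, 9): e=[5,21,3] → █
    (6,4)@(13, 9): e=[27,9,-7] → ·
    (5,5)@(11, 11): e=[11,23,-5] → ·
  covered (5 px):
    · · · · · · █ · · · · ·
    · · · · · · █ · · · · ·
    · · · · · · █ · · · · ·
    · · · · · · █ · · · · ·
    · · · · · █ · · · · · ·
    · · · · · · · · · · · ·
    · · · · · · · · · · · ·
T2:
  2·area = 84
  edge (18, 6)→(18, 12): d=(0,6) inclusive
  edge (18, 12)→(4, 14): d=(-14,2) inclusive
  edge (4, 14)→(18, 6): d=(14,-8) inclusive
    (8,3)@(17, 7): e=[6,72,6] → █
    (9,3)@(19, 7): e=[-6,68,22] → ·
    (6,4)@(13, 9): e=[30,52,2] → █
    (7,4)@(15, 9): e=[18,48,18] → █
    (9,4)@(19, 9): e=[-6,40,50] → ·
    (5,5)@(11, 11): e=[42,28,14] → █
    (9,5)@(19, 11): e=[-6,12,78] → ·
    (3,6)@(7, 13): e=[66,8,10] → █
    (4,6)@(9, 13): e=[54,4,26] → █
    (5,6)@(11, 13): e=[42,0,42] → █  [on edge]
    (6,6)@(13, 13): e=[30,-4,58] → ·
    (7,6)@(15, 13): e=[18,-8,74] → ·
  covered (11 px):
    · · · · · · · · · · · ·
    · · · · · · · · · · · ·
    · · · · · · · · · · · ·
    · · · · · · · · █ · · ·
    · · · · · · █ █ █ · · ·
    · · · · · █ █ █ █ · · ·
    · · · █ █ █ · · · · · ·
T3:
  2·area = 110
  edge (2, 12)→(22, 2): d=(20,-10) inclusive
  edge (22, 2)→(19, 9): d=(-3,7) inclusive
  edge (19, 9)→(2, 12): d=(-17,3) inclusive
    (10,1)@(21, 3): e=[10,4,96] → █
    (11,1)@(23, 3): e=[30,-10,90] → ·
    (8,2)@(17, 5): e=[10,26,74] → █
    (9,2)@(19, 5): e=[30,12,68] → █
    (10,2)@(21, 5): e=[50,-2,62] → ·
    (6,3)@(13, 7): e=[10,48,52] → █
    (7,3)@(15, 7): e=[30,34,46] → █
    (10,3)@(21, 7): e=[90,-8,28] → ·
    (4,4)@(9, 9): e=[10,70,30] → █
    (5,4)@(11, 9): e=[30,56,24] → █
    (9,4)@(19, 9): e=[110,0,0] → █  [on edge]
    (10,4)@(21, 9): e=[130,-14,-6] → ·
  covered (15 px):
    · · · · · · · · · · · ·
    · · · · · · · · · · █ ·
    · · · · · · · · █ █ · ·
    · · · · · · █ █ █ █ · ·
    · · · · █ █ █ █ █ █ · ·
    · · █ █ · · · · · · · ·
    · · · · · · · · · · · ·
T4:
  2·area = 84
  edge (18, 6)→(0, 12): d=(-18,6) inclusive
  edge (0, 12)→(7, 5): d=(7,-7) inclusive
  edge (7, 5)→(18, 6): d=(11,1) inclusive
    (5,0)@(11, 1): e=[132,0,-48] → ·  [on edge]
    (4,1)@(9, 3): e=[108,0,-24] → ·  [on edge]
    (3,2)@(7, 5): e=[84,0,0] → █  [on edge]
    (4,2)@(9, 5): e=[72,14,-2] → ·
    (10,2)@(21, 5): e=[0,98,-14] → ·  [on edge]
    (2,3)@(5, 7): e=[60,0,24] → █  [on edge]
    (4,3)@(9, 7): e=[36,28,20] → █
    (5,3)@(11, 7): e=[24,42,18] → █
    (6,3)@(13, 7): e=[12,56,16] → █
    (7,3)@(15, 7): e=[0,70,14] → █  [on edge]
    (8,3)@(17, 7): e=[-12,84,12] → ·
    (1,4)@(3, 9): e=[36,0,48] → █  [on edge]
    (4,4)@(9, 9): e=[0,42,42] → █  [on edge]
    (0,5)@(1, 11): e=[12,0,72] → █  [on edge]
    (1,5)@(3, 11): e=[0,14,70] → █  [on edge]
  covered (13 px):
    · · · · · · · · · · · ·
    · · · · · · · · · · · ·
    · · · █ · · · · · · · ·
    · · █ █ █ █ █ █ · · · ·
    · █ █ █ █ · · · · · · ·
    █ █ · · · · · · · · · ·
    · · · · · · · · · · · ·

Result: [[10,1],[8,2],[9,2],[6,3],[7,3],[8,3],[9,3],[4,4],[5,4],[6,4],[7,4],[8,4],[9,4],[2,5],[3,5]]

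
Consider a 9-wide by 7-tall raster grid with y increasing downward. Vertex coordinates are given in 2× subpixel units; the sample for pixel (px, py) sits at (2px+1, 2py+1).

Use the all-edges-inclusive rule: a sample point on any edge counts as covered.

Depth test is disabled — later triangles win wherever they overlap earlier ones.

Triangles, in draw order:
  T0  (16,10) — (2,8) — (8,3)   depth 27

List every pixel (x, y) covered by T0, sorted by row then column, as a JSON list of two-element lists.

T0:
  2·area = 82
  edge (16, 10)→(2, 8): d=(-14,-2) inclusive
  edge (2, 8)→(8, 3): d=(6,-5) inclusive
  edge (8, 3)→(16, 10): d=(8,7) inclusive
    (3,2)@(7, 5): e=[52,7,23] → █
    (4,2)@(9, 5): e=[56,17,9] → █
    (5,2)@(11, 5): e=[60,27,-5] → ·
    (2,3)@(5, 7): e=[20,9,53] → █
    (5,3)@(11, 7): e=[32,39,11] → █
    (6,3)@(13, 7): e=[36,49,-3] → ·
    (2,4)@(5, 9): e=[-8,21,69] → ·
    (3,4)@(7, 9): e=[-4,31,55] → ·
    (4,4)@(9, 9): e=[0,41,41] → █  [on edge]
    (6,4)@(13, 9): e=[8,61,13] → █
    (7,4)@(15, 9): e=[12,71,-1] → ·
    (4,5)@(9, 11): e=[-28,53,57] → ·
  covered (9 px):
    · · · · · · · · ·
    · · · · · · · · ·
    · · · █ █ · · · ·
    · · █ █ █ █ · · ·
    · · · · █ █ █ · ·
    · · · · · · · · ·
    · · · · · · · · ·

Result: [[3,2],[4,2],[2,3],[3,3],[4,3],[5,3],[4,4],[5,4],[6,4]]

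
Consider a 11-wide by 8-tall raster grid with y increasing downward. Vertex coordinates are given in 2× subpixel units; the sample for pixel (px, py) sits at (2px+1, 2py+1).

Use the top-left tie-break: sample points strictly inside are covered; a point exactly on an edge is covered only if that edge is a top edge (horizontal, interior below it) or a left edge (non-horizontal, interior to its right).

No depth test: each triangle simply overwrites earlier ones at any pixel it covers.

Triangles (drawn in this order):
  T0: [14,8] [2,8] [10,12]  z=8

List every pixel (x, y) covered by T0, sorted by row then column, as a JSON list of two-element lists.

T0:
  2·area = 48  (B↔C swapped to make it positive)
  edge (14, 8)→(10, 12): d=(-4,4) right/bottom  bias=-1
  edge (10, 12)→(2, 8): d=(-8,-4) top-left  bias=+0
  edge (2, 8)→(14, 8): d=(12,0) top-left  bias=+0
    (10,0)@(21, 1): e=[0,132,-84] → ·  [on edge]
    (9,1)@(19, 3): e=[0,108,-60] → ·  [on edge]
    (8,2)@(17, 5): e=[0,84,-36] → ·  [on edge]
    (7,3)@(15, 7): e=[0,60,-12] → ·  [on edge]
    (2,4)@(5, 9): e=[32,4,12] → #
    (3,4)@(7, 9): e=[24,12,12] → #
    (4,4)@(9, 9): e=[16,20,12] → #
    (5,4)@(11, 9): e=[8,28,12] → #
    (6,4)@(13, 9): e=[0,36,12] → ·  [on edge]
    (2,5)@(5, 11): e=[24,-12,36] → ·
    (3,5)@(7, 11): e=[16,-4,36] → ·
    (4,5)@(9, 11): e=[8,4,36] → #
    (5,5)@(11, 11): e=[0,12,36] → ·  [on edge]
    (4,6)@(9, 13): e=[0,-12,60] → ·  [on edge]
    (3,7)@(7, 15): e=[0,-36,84] → ·  [on edge]
  covered (5 px):
    · · · · · · · · · · ·
    · · · · · · · · · · ·
    · · · · · · · · · · ·
    · · · · · · · · · · ·
    · · # # # # · · · · ·
    · · · · # · · · · · ·
    · · · · · · · · · · ·
    · · · · · · · · · · ·

Result: [[2,4],[3,4],[4,4],[5,4],[4,5]]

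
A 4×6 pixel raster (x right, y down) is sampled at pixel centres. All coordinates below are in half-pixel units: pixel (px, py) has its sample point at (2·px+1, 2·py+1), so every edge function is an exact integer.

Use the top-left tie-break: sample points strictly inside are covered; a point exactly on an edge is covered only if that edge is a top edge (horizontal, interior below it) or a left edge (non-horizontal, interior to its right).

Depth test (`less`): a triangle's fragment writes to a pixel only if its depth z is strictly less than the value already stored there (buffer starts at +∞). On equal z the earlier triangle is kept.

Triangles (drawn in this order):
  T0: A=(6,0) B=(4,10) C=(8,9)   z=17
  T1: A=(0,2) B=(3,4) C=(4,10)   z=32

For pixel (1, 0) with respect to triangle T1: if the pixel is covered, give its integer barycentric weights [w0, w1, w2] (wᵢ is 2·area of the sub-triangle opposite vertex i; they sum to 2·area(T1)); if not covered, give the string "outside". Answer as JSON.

T0:
  2·area = 38  (B↔C swapped to make it positive)
  edge (6, 0)→(8, 9): d=(2,9) right/bottom  bias=-1
  edge (8, 9)→(4, 10): d=(-4,1) right/bottom  bias=-1
  edge (4, 10)→(6, 0): d=(2,-10) top-left  bias=+0
    (2,2)@(5, 5): e=[19,19,0] → X  [on edge]
    (3,2)@(7, 5): e=[1,17,20] → X
    (2,3)@(5, 7): e=[23,11,4] → X
    (2,4)@(5, 9): e=[27,3,8] → X
    (2,5)@(5, 11): e=[31,-5,12] → .
    (3,5)@(7, 11): e=[13,-7,32] → .
  covered (6 px):
    . . . .
    . . . .
    . . X X
    . . X X
    . . X X
    . . . .
T1:
  2·area = 16
  edge (0, 2)→(3, 4): d=(3,2) right/bottom  bias=-1
  edge (3, 4)→(4, 10): d=(1,6) right/bottom  bias=-1
  edge (4, 10)→(0, 2): d=(-4,-8) top-left  bias=+0
    (0,1)@(1, 3): e=[1,11,4] → X
    (1,1)@(3, 3): e=[-3,-1,20] → .
    (0,2)@(1, 5): e=[7,13,-4] → .
    (1,2)@(3, 5): e=[3,1,12] → X
    (2,2)@(5, 5): e=[-1,-11,28] → .
    (1,3)@(3, 7): e=[9,3,4] → X
    (2,3)@(5, 7): e=[5,-9,20] → .
    (1,4)@(3, 9): e=[15,5,-4] → .
  covered (3 px):
    . . . .
    X . . .
    . X . .
    . X . .
    . . . .
    . . . .

Answer: "outside"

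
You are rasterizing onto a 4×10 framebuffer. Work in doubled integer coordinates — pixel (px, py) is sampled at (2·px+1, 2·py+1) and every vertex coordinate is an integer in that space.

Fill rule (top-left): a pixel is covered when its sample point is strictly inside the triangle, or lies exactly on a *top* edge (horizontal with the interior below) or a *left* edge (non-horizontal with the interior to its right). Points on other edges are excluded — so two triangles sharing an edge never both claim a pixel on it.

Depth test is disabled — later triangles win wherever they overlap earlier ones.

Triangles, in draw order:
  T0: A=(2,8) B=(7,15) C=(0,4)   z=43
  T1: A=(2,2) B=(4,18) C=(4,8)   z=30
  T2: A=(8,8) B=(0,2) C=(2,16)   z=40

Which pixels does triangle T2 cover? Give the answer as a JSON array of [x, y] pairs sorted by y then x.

T0:
  2·area = 6  (B↔C swapped to make it positive)
  edge (2, 8)→(0, 4): d=(-2,-4) top-left  bias=+0
  edge (0, 4)→(7, 15): d=(7,11) right/bottom  bias=-1
  edge (7, 15)→(2, 8): d=(-5,-7) top-left  bias=+0
    (1,4)@(3, 9): e=[2,2,2] → #
    (2,4)@(5, 9): e=[10,-20,16] → ·
    (1,5)@(3, 11): e=[-2,16,-8] → ·
    (3,7)@(7, 15): e=[6,0,0] → ·  [on edge]
  covered (1 px):
    · · · ·
    · · · ·
    · · · ·
    · · · ·
    · # · ·
    · · · ·
    · · · ·
    · · · ·
    · · · ·
    · · · ·
T1:
  2·area = 20  (B↔C swapped to make it positive)
  edge (2, 2)→(4, 8): d=(2,6) right/bottom  bias=-1
  edge (4, 8)→(4, 18): d=(0,10) right/bottom  bias=-1
  edge (4, 18)→(2, 2): d=(-2,-16) top-left  bias=+0
    (1,2)@(3, 5): e=[0,10,10] → ·  [on edge]
    (1,3)@(3, 7): e=[4,10,6] → #
    (2,3)@(5, 7): e=[-8,-10,38] → ·
    (1,4)@(3, 9): e=[8,10,2] → #
    (2,4)@(5, 9): e=[-4,-10,34] → ·
    (1,5)@(3, 11): e=[12,10,-2] → ·
    (2,5)@(5, 11): e=[0,-10,30] → ·  [on edge]
    (3,8)@(7, 17): e=[0,-30,50] → ·  [on edge]
  covered (2 px):
    · · · ·
    · · · ·
    · · · ·
    · # · ·
    · # · ·
    · · · ·
    · · · ·
    · · · ·
    · · · ·
    · · · ·
T2:
  2·area = 100  (B↔C swapped to make it positive)
  edge (8, 8)→(2, 16): d=(-6,8) right/bottom  bias=-1
  edge (2, 16)→(0, 2): d=(-2,-14) top-left  bias=+0
  edge (0, 2)→(8, 8): d=(8,6) right/bottom  bias=-1
    (0,1)@(1, 3): e=[86,12,2] → #
    (1,1)@(3, 3): e=[70,40,-10] → ·
    (0,2)@(1, 5): e=[74,8,18] → #
    (1,2)@(3, 5): e=[58,36,6] → #
    (2,2)@(5, 5): e=[42,64,-6] → ·
    (0,3)@(1, 7): e=[62,4,34] → #
    (2,3)@(5, 7): e=[30,60,10] → #
    (3,3)@(7, 7): e=[14,88,-2] → ·
    (0,4)@(1, 9): e=[50,0,50] → #  [on edge]
    (3,4)@(7, 9): e=[2,84,14] → #
    (0,5)@(1, 11): e=[38,-4,66] → ·
    (1,5)@(3, 11): e=[22,24,54] → #
  covered (13 px):
    · · · ·
    # · · ·
    # # · ·
    # # # ·
    # # # #
    · # # ·
    · # · ·
    · · · ·
    · · · ·
    · · · ·

Final: [[0,1],[0,2],[1,2],[0,3],[1,3],[2,3],[0,4],[1,4],[2,4],[3,4],[1,5],[2,5],[1,6]]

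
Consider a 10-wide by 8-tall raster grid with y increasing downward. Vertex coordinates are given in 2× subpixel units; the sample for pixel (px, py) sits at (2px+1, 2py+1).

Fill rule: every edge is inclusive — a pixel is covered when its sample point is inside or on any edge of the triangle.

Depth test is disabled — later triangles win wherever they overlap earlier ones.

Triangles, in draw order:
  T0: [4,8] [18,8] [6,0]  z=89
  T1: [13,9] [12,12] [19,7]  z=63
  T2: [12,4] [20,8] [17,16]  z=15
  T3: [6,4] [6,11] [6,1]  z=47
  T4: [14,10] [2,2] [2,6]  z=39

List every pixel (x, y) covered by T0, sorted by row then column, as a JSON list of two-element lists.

T0:
  2·area = 112  (B↔C swapped to make it positive)
  edge (4, 8)→(6, 0): d=(2,-8) inclusive
  edge (6, 0)→(18, 8): d=(12,8) inclusive
  edge (18, 8)→(4, 8): d=(-14,0) inclusive
    (3,0)@(7, 1): e=[10,4,98] → █
    (4,0)@(9, 1): e=[26,-12,98] → ·
    (3,1)@(7, 3): e=[14,28,70] → █
    (4,1)@(9, 3): e=[30,12,70] → █
    (5,1)@(11, 3): e=[46,-4,70] → ·
    (2,2)@(5, 5): e=[2,68,42] → █
    (5,2)@(11, 5): e=[50,20,42] → █
    (6,2)@(13, 5): e=[66,4,42] → █
    (7,2)@(15, 5): e=[82,-12,42] → ·
    (2,3)@(5, 7): e=[6,92,14] → █
    (7,3)@(15, 7): e=[86,12,14] → █
    (8,3)@(17, 7): e=[102,-4,14] → ·
  covered (14 px):
    · · · █ · · · · · ·
    · · · █ █ · · · · ·
    · · █ █ █ █ █ · · ·
    · · █ █ █ █ █ █ · ·
    · · · · · · · · · ·
    · · · · · · · · · ·
    · · · · · · · · · ·
    · · · · · · · · · ·
T1:
  2·area = 16  (B↔C swapped to make it positive)
  edge (13, 9)→(19, 7): d=(6,-2) inclusive
  edge (19, 7)→(12, 12): d=(-7,5) inclusive
  edge (12, 12)→(13, 9): d=(1,-3) inclusive
    (7,1)@(15, 3): e=[-32,48,0] → ·  [on edge]
    (9,3)@(19, 7): e=[0,0,16] → █  [on edge]
    (6,4)@(13, 9): e=[0,16,0] → █  [on edge]
    (7,4)@(15, 9): e=[4,6,6] → █
    (8,4)@(17, 9): e=[8,-4,12] → ·
    (9,4)@(19, 9): e=[12,-14,18] → ·
    (3,5)@(7, 11): e=[0,32,-16] → ·  [on edge]
    (6,5)@(13, 11): e=[12,2,2] → █
    (7,5)@(15, 11): e=[16,-8,8] → ·
    (0,6)@(1, 13): e=[0,48,-32] → ·  [on edge]
    (6,6)@(13, 13): e=[24,-12,4] → ·
    (5,7)@(11, 15): e=[32,-16,0] → ·  [on edge]
  covered (4 px):
    · · · · · · · · · ·
    · · · · · · · · · ·
    · · · · · · · · · ·
    · · · · · · · · · █
    · · · · · · █ █ · ·
    · · · · · · █ · · ·
    · · · · · · · · · ·
    · · · · · · · · · ·
T2:
  2·area = 76
  edge (12, 4)→(20, 8): d=(8,4) inclusive
  edge (20, 8)→(17, 16): d=(-3,8) inclusive
  edge (17, 16)→(12, 4): d=(-5,-12) inclusive
    (6,2)@(13, 5): e=[4,65,7] → █
    (7,2)@(15, 5): e=[-4,49,31] → ·
    (6,3)@(13, 7): e=[20,59,-3] → ·
    (7,3)@(15, 7): e=[12,43,21] → █
    (8,3)@(17, 7): e=[4,27,45] → █
    (9,3)@(19, 7): e=[-4,11,69] → ·
    (7,4)@(15, 9): e=[28,37,11] → █
    (9,4)@(19, 9): e=[12,5,59] → █
    (7,5)@(15, 11): e=[44,31,1] → █
    (9,5)@(19, 11): e=[28,-1,49] → ·
    (7,6)@(15, 13): e=[60,25,-9] → ·
    (8,6)@(17, 13): e=[52,9,15] → █
  covered (10 px):
    · · · · · · · · · ·
    · · · · · · · · · ·
    · · · · · · █ · · ·
    · · · · · · · █ █ ·
    · · · · · · · █ █ █
    · · · · · · · █ █ ·
    · · · · · · · · █ ·
    · · · · · · · · █ ·
T3:
  degenerate (2·area = 0) — covers nothing
T4:
  2·area = 48  (B↔C swapped to make it positive)
  edge (14, 10)→(2, 6): d=(-12,-4) inclusive
  edge (2, 6)→(2, 2): d=(0,-4) inclusive
  edge (2, 2)→(14, 10): d=(12,8) inclusive
    (1,1)@(3, 3): e=[40,4,4] → █
    (2,1)@(5, 3): e=[48,12,-12] → ·
    (1,2)@(3, 5): e=[16,4,28] → █
    (2,2)@(5, 5): e=[24,12,12] → █
    (3,2)@(7, 5): e=[32,20,-4] → ·
    (1,3)@(3, 7): e=[-8,4,52] → ·
    (2,3)@(5, 7): e=[0,12,36] → █  [on edge]
    (3,3)@(7, 7): e=[8,20,20] → █
    (4,3)@(9, 7): e=[16,28,4] → █
    (5,3)@(11, 7): e=[24,36,-12] → ·
    (2,4)@(5, 9): e=[-24,12,60] → ·
    (3,4)@(7, 9): e=[-16,20,44] → ·
    (5,4)@(11, 9): e=[0,36,12] → █  [on edge]
    (8,5)@(17, 11): e=[0,60,-12] → ·  [on edge]
  covered (7 px):
    · · · · · · · · · ·
    · █ · · · · · · · ·
    · █ █ · · · · · · ·
    · · █ █ █ · · · · ·
    · · · · · █ · · · ·
    · · · · · · · · · ·
    · · · · · · · · · ·
    · · · · · · · · · ·

Answer: [[3,0],[3,1],[4,1],[2,2],[3,2],[4,2],[5,2],[6,2],[2,3],[3,3],[4,3],[5,3],[6,3],[7,3]]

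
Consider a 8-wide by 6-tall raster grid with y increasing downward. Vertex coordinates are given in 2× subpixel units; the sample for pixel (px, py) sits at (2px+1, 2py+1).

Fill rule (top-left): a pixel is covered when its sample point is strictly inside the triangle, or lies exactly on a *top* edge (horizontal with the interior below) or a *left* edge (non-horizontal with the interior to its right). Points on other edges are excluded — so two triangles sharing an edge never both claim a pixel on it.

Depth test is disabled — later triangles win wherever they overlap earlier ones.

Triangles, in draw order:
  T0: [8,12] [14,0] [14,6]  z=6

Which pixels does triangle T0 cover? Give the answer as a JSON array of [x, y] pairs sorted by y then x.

T0:
  2·area = 36
  edge (8, 12)→(14, 0): d=(6,-12) top-left  bias=+0
  edge (14, 0)→(14, 6): d=(0,6) right/bottom  bias=-1
  edge (14, 6)→(8, 12): d=(-6,6) right/bottom  bias=-1
    (6,1)@(13, 3): e=[6,6,24] → #
    (7,1)@(15, 3): e=[30,-6,12] → ·
    (6,2)@(13, 5): e=[18,6,12] → #
    (7,2)@(15, 5): e=[42,-6,0] → ·  [on edge]
    (5,3)@(11, 7): e=[6,18,12] → #
    (6,3)@(13, 7): e=[30,6,0] → ·  [on edge]
    (5,4)@(11, 9): e=[18,18,0] → ·  [on edge]
    (4,5)@(9, 11): e=[6,30,0] → ·  [on edge]
  covered (3 px):
    · · · · · · · ·
    · · · · · · # ·
    · · · · · · # ·
    · · · · · # · ·
    · · · · · · · ·
    · · · · · · · ·

Answer: [[6,1],[6,2],[5,3]]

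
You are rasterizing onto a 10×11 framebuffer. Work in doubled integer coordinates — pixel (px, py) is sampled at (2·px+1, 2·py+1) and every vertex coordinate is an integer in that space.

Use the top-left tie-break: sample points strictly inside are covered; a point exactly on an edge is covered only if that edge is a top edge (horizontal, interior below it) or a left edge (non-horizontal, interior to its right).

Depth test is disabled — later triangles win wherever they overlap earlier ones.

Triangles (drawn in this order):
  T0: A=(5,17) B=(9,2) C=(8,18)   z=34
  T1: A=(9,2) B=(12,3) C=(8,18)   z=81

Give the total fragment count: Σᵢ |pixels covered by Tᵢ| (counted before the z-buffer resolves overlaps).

T0:
  2·area = 49
  edge (5, 17)→(9, 2): d=(4,-15) top-left  bias=+0
  edge (9, 2)→(8, 18): d=(-1,16) right/bottom  bias=-1
  edge (8, 18)→(5, 17): d=(-3,-1) top-left  bias=+0
    (3,5)@(7, 11): e=[6,23,20] → █
    (4,5)@(9, 11): e=[36,-9,22] → ·
    (3,6)@(7, 13): e=[14,21,14] → █
    (4,6)@(9, 13): e=[44,-11,16] → ·
    (3,7)@(7, 15): e=[22,19,8] → █
    (4,7)@(9, 15): e=[52,-13,10] → ·
    (2,8)@(5, 17): e=[0,49,0] → █  [on edge]
    (4,8)@(9, 17): e=[60,-15,4] → ·
    (2,9)@(5, 19): e=[8,47,-6] → ·
    (3,9)@(7, 19): e=[38,15,-4] → ·
    (5,9)@(11, 19): e=[98,-49,0] → ·  [on edge]
    (8,10)@(17, 21): e=[196,-147,0] → ·  [on edge]
  covered (5 px):
    · · · · · · · · · ·
    · · · · · · · · · ·
    · · · · · · · · · ·
    · · · · · · · · · ·
    · · · · · · · · · ·
    · · · █ · · · · · ·
    · · · █ · · · · · ·
    · · · █ · · · · · ·
    · · █ █ · · · · · ·
    · · · · · · · · · ·
    · · · · · · · · · ·
T1:
  2·area = 49
  edge (9, 2)→(12, 3): d=(3,1) right/bottom  bias=-1
  edge (12, 3)→(8, 18): d=(-4,15) right/bottom  bias=-1
  edge (8, 18)→(9, 2): d=(1,-16) top-left  bias=+0
    (4,1)@(9, 3): e=[3,45,1] → █
    (5,1)@(11, 3): e=[1,15,33] → █
    (6,1)@(13, 3): e=[-1,-15,65] → ·
    (4,2)@(9, 5): e=[9,37,3] → █
    (6,2)@(13, 5): e=[5,-23,67] → ·
    (4,3)@(9, 7): e=[15,29,5] → █
    (5,3)@(11, 7): e=[13,-1,37] → ·
    (4,4)@(9, 9): e=[21,21,7] → █
    (5,4)@(11, 9): e=[19,-9,39] → ·
    (4,5)@(9, 11): e=[27,13,9] → █
    (5,5)@(11, 11): e=[25,-17,41] → ·
    (4,6)@(9, 13): e=[33,5,11] → █
  covered (8 px):
    · · · · · · · · · ·
    · · · · █ █ · · · ·
    · · · · █ █ · · · ·
    · · · · █ · · · · ·
    · · · · █ · · · · ·
    · · · · █ · · · · ·
    · · · · █ · · · · ·
    · · · · · · · · · ·
    · · · · · · · · · ·
    · · · · · · · · · ·
    · · · · · · · · · ·

Result: 13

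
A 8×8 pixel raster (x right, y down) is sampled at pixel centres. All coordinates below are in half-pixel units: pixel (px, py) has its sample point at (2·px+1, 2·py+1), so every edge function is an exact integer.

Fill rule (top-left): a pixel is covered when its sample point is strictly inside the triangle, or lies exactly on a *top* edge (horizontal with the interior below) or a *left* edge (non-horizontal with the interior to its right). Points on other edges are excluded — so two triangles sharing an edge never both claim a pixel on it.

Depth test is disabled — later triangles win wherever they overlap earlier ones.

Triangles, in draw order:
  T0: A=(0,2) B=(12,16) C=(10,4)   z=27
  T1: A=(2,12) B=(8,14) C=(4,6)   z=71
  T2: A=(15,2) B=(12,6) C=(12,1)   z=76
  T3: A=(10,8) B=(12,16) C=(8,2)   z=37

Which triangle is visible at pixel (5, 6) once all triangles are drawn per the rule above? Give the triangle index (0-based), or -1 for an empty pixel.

T0:
  2·area = 116  (B↔C swapped to make it positive)
  edge (0, 2)→(10, 4): d=(10,2) right/bottom  bias=-1
  edge (10, 4)→(12, 16): d=(2,12) right/bottom  bias=-1
  edge (12, 16)→(0, 2): d=(-12,-14) top-left  bias=+0
    (0,1)@(1, 3): e=[8,106,2] → █
    (1,1)@(3, 3): e=[4,82,30] → █
    (2,1)@(5, 3): e=[0,58,58] → ·  [on edge]
    (0,2)@(1, 5): e=[28,110,-22] → ·
    (1,2)@(3, 5): e=[24,86,6] → █
    (2,2)@(5, 5): e=[20,62,34] → █
    (3,2)@(7, 5): e=[16,38,62] → █
    (4,2)@(9, 5): e=[12,14,90] → █
    (5,2)@(11, 5): e=[8,-10,118] → ·
    (7,2)@(15, 5): e=[0,-58,174] → ·  [on edge]
    (1,3)@(3, 7): e=[44,90,-18] → ·
    (2,3)@(5, 7): e=[40,66,10] → █
  covered (14 px):
    · · · · · · · ·
    █ █ · · · · · ·
    · █ █ █ █ · · ·
    · · █ █ █ · · ·
    · · · █ █ · · ·
    · · · · █ █ · ·
    · · · · · █ · ·
    · · · · · · · ·
T1:
  2·area = 40  (B↔C swapped to make it positive)
  edge (2, 12)→(4, 6): d=(2,-6) top-left  bias=+0
  edge (4, 6)→(8, 14): d=(4,8) right/bottom  bias=-1
  edge (8, 14)→(2, 12): d=(-6,-2) top-left  bias=+0
    (2,1)@(5, 3): e=[0,-20,60] → ·  [on edge]
    (1,4)@(3, 9): e=[0,20,20] → █  [on edge]
    (2,4)@(5, 9): e=[12,4,24] → █
    (3,4)@(7, 9): e=[24,-12,28] → ·
    (1,5)@(3, 11): e=[4,28,8] → █
    (3,5)@(7, 11): e=[28,-4,16] → ·
    (1,6)@(3, 13): e=[8,36,-4] → ·
    (2,6)@(5, 13): e=[20,20,0] → █  [on edge]
    (3,6)@(7, 13): e=[32,4,4] → █
    (4,6)@(9, 13): e=[44,-12,8] → ·
    (0,7)@(1, 15): e=[0,60,-20] → ·  [on edge]
    (2,7)@(5, 15): e=[24,28,-12] → ·
    (5,7)@(11, 15): e=[60,-20,0] → ·  [on edge]
  covered (6 px):
    · · · · · · · ·
    · · · · · · · ·
    · · · · · · · ·
    · · · · · · · ·
    · █ █ · · · · ·
    · █ █ · · · · ·
    · · █ █ · · · ·
    · · · · · · · ·
T2:
  2·area = 15
  edge (15, 2)→(12, 6): d=(-3,4) right/bottom  bias=-1
  edge (12, 6)→(12, 1): d=(0,-5) top-left  bias=+0
  edge (12, 1)→(15, 2): d=(3,1) right/bottom  bias=-1
    (6,1)@(13, 3): e=[5,5,5] → █
    (7,1)@(15, 3): e=[-3,15,3] → ·
    (6,2)@(13, 5): e=[-1,5,11] → ·
  covered (1 px):
    · · · · · · · ·
    · · · · · · █ ·
    · · · · · · · ·
    · · · · · · · ·
    · · · · · · · ·
    · · · · · · · ·
    · · · · · · · ·
    · · · · · · · ·
T3:
  2·area = 4
  edge (10, 8)→(12, 16): d=(2,8) right/bottom  bias=-1
  edge (12, 16)→(8, 2): d=(-4,-14) top-left  bias=+0
  edge (8, 2)→(10, 8): d=(2,6) right/bottom  bias=-1
    (4,2)@(9, 5): e=[2,2,0] → ·  [on edge]
    (5,5)@(11, 11): e=[-2,6,0] → ·  [on edge]
  covered (0 px):
    · · · · · · · ·
    · · · · · · · ·
    · · · · · · · ·
    · · · · · · · ·
    · · · · · · · ·
    · · · · · · · ·
    · · · · · · · ·
    · · · · · · · ·

Z-buffer (winner per pixel, '.' = empty):
  . . . . . . . .
  0 0 . . . . 2 .
  . 0 0 0 0 . . .
  . . 0 0 0 . . .
  . 1 1 0 0 . . .
  . 1 1 . 0 0 . .
  . . 1 1 . 0 . .
  . . . . . . . .

Result: 0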